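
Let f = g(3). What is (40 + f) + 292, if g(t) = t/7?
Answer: 2327/7 ≈ 332.43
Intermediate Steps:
g(t) = t/7 (g(t) = t*(⅐) = t/7)
f = 3/7 (f = (⅐)*3 = 3/7 ≈ 0.42857)
(40 + f) + 292 = (40 + 3/7) + 292 = 283/7 + 292 = 2327/7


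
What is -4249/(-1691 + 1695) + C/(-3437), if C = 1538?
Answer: -14609965/13748 ≈ -1062.7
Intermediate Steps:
-4249/(-1691 + 1695) + C/(-3437) = -4249/(-1691 + 1695) + 1538/(-3437) = -4249/4 + 1538*(-1/3437) = -4249*¼ - 1538/3437 = -4249/4 - 1538/3437 = -14609965/13748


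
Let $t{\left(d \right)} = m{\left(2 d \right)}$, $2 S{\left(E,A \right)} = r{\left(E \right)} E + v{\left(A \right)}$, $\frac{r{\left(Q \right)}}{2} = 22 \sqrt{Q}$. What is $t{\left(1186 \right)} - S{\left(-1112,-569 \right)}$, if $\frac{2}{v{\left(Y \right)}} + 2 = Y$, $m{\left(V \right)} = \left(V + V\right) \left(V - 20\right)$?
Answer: $\frac{6371154049}{571} + 48928 i \sqrt{278} \approx 1.1158 \cdot 10^{7} + 8.1579 \cdot 10^{5} i$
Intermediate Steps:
$r{\left(Q \right)} = 44 \sqrt{Q}$ ($r{\left(Q \right)} = 2 \cdot 22 \sqrt{Q} = 44 \sqrt{Q}$)
$m{\left(V \right)} = 2 V \left(-20 + V\right)$
$v{\left(Y \right)} = \frac{2}{-2 + Y}$
$S{\left(E,A \right)} = \frac{1}{-2 + A} + 22 E^{\frac{3}{2}}$ ($S{\left(E,A \right)} = \frac{44 \sqrt{E} E + \frac{2}{-2 + A}}{2} = \frac{44 E^{\frac{3}{2}} + \frac{2}{-2 + A}}{2} = \frac{\frac{2}{-2 + A} + 44 E^{\frac{3}{2}}}{2} = \frac{1}{-2 + A} + 22 E^{\frac{3}{2}}$)
$t{\left(d \right)} = 4 d \left(-20 + 2 d\right)$ ($t{\left(d \right)} = 2 \cdot 2 d \left(-20 + 2 d\right) = 4 d \left(-20 + 2 d\right)$)
$t{\left(1186 \right)} - S{\left(-1112,-569 \right)} = 8 \cdot 1186 \left(-10 + 1186\right) - \frac{1 + 22 \left(-1112\right)^{\frac{3}{2}} \left(-2 - 569\right)}{-2 - 569} = 8 \cdot 1186 \cdot 1176 - \frac{1 + 22 \left(- 2224 i \sqrt{278}\right) \left(-571\right)}{-571} = 11157888 - - \frac{1 + 27937888 i \sqrt{278}}{571} = 11157888 - \left(- \frac{1}{571} - 48928 i \sqrt{278}\right) = 11157888 + \left(\frac{1}{571} + 48928 i \sqrt{278}\right) = \frac{6371154049}{571} + 48928 i \sqrt{278}$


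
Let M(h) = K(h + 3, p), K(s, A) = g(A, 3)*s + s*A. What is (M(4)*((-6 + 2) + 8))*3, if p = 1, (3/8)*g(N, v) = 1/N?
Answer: 308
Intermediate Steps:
g(N, v) = 8/(3*N)
K(s, A) = A*s + 8*s/(3*A) (K(s, A) = (8/(3*A))*s + s*A = 8*s/(3*A) + A*s = A*s + 8*s/(3*A))
M(h) = 11 + 11*h/3 (M(h) = 1*(h + 3) + (8/3)*(h + 3)/1 = 1*(3 + h) + (8/3)*(3 + h)*1 = (3 + h) + (8 + 8*h/3) = 11 + 11*h/3)
(M(4)*((-6 + 2) + 8))*3 = ((11 + (11/3)*4)*((-6 + 2) + 8))*3 = ((11 + 44/3)*(-4 + 8))*3 = ((77/3)*4)*3 = (308/3)*3 = 308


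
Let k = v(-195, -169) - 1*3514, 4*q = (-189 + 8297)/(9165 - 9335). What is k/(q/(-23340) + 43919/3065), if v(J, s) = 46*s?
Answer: -27455366683200/34853604191 ≈ -787.73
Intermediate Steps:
q = -2027/170 (q = ((-189 + 8297)/(9165 - 9335))/4 = (8108/(-170))/4 = (8108*(-1/170))/4 = (¼)*(-4054/85) = -2027/170 ≈ -11.924)
k = -11288 (k = 46*(-169) - 1*3514 = -7774 - 3514 = -11288)
k/(q/(-23340) + 43919/3065) = -11288/(-2027/170/(-23340) + 43919/3065) = -11288/(-2027/170*(-1/23340) + 43919*(1/3065)) = -11288/(2027/3967800 + 43919/3065) = -11288/34853604191/2432261400 = -11288*2432261400/34853604191 = -27455366683200/34853604191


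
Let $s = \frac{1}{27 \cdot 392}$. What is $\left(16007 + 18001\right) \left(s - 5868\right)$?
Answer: $- \frac{88005492887}{441} \approx -1.9956 \cdot 10^{8}$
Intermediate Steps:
$s = \frac{1}{10584} \approx 9.4482 \cdot 10^{-5}$
$\left(16007 + 18001\right) \left(s - 5868\right) = \left(16007 + 18001\right) \left(\frac{1}{10584} - 5868\right) = 34008 \left(- \frac{62106911}{10584}\right) = - \frac{88005492887}{441}$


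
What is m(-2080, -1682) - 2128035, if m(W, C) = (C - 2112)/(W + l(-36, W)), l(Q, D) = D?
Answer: -4426310903/2080 ≈ -2.1280e+6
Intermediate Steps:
m(W, C) = (-2112 + C)/(2*W) (m(W, C) = (C - 2112)/(W + W) = (-2112 + C)/((2*W)) = (-2112 + C)*(1/(2*W)) = (-2112 + C)/(2*W))
m(-2080, -1682) - 2128035 = (1/2)*(-2112 - 1682)/(-2080) - 2128035 = (1/2)*(-1/2080)*(-3794) - 2128035 = 1897/2080 - 2128035 = -4426310903/2080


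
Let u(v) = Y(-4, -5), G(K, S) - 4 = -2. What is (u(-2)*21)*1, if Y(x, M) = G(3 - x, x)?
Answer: 42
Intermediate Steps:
G(K, S) = 2 (G(K, S) = 4 - 2 = 2)
Y(x, M) = 2
u(v) = 2
(u(-2)*21)*1 = (2*21)*1 = 42*1 = 42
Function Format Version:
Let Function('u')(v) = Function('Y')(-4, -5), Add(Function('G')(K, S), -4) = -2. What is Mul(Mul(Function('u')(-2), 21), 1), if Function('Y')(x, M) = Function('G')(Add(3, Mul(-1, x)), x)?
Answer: 42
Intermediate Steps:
Function('G')(K, S) = 2 (Function('G')(K, S) = Add(4, -2) = 2)
Function('Y')(x, M) = 2
Function('u')(v) = 2
Mul(Mul(Function('u')(-2), 21), 1) = Mul(Mul(2, 21), 1) = Mul(42, 1) = 42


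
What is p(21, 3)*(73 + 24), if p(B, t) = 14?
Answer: 1358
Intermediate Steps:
p(21, 3)*(73 + 24) = 14*(73 + 24) = 14*97 = 1358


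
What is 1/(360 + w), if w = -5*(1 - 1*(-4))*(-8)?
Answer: 1/560 ≈ 0.0017857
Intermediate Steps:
w = 200 (w = -5*(1 + 4)*(-8) = -5*5*(-8) = -25*(-8) = 200)
1/(360 + w) = 1/(360 + 200) = 1/560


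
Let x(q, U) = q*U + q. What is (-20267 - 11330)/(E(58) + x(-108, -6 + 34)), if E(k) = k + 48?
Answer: 31597/3026 ≈ 10.442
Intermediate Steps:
E(k) = 48 + k
x(q, U) = q + U*q (x(q, U) = U*q + q = q + U*q)
(-20267 - 11330)/(E(58) + x(-108, -6 + 34)) = (-20267 - 11330)/((48 + 58) - 108*(1 + (-6 + 34))) = -31597/(106 - 108*(1 + 28)) = -31597/(106 - 108*29) = -31597/(106 - 3132) = -31597/(-3026) = -31597*(-1/3026) = 31597/3026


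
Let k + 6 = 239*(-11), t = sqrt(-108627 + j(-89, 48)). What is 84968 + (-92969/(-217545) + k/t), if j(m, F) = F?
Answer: 18484456529/217545 + 155*I*sqrt(108579)/6387 ≈ 84968.0 + 7.9966*I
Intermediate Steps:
t = I*sqrt(108579) (t = sqrt(-108627 + 48) = sqrt(-108579) = I*sqrt(108579) ≈ 329.51*I)
k = -2635 (k = -6 + 239*(-11) = -6 - 2629 = -2635)
84968 + (-92969/(-217545) + k/t) = 84968 + (-92969/(-217545) - 2635*(-I*sqrt(108579)/108579)) = 84968 + (-92969*(-1/217545) - (-155)*I*sqrt(108579)/6387) = 84968 + (92969/217545 + 155*I*sqrt(108579)/6387) = 18484456529/217545 + 155*I*sqrt(108579)/6387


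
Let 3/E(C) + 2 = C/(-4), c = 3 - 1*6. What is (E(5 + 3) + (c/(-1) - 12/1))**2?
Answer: 1521/16 ≈ 95.063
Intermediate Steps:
c = -3 (c = 3 - 6 = -3)
E(C) = 3/(-2 - C/4) (E(C) = 3/(-2 + C/(-4)) = 3/(-2 + C*(-1/4)) = 3/(-2 - C/4))
(E(5 + 3) + (c/(-1) - 12/1))**2 = (-12/(8 + (5 + 3)) + (-3/(-1) - 12/1))**2 = (-12/(8 + 8) + (-3*(-1) - 12*1))**2 = (-12/16 + (3 - 12))**2 = (-12*1/16 - 9)**2 = (-3/4 - 9)**2 = (-39/4)**2 = 1521/16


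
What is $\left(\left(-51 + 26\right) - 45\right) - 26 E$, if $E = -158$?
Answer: $4038$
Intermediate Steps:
$\left(\left(-51 + 26\right) - 45\right) - 26 E = \left(\left(-51 + 26\right) - 45\right) - -4108 = \left(-25 - 45\right) + 4108 = -70 + 4108 = 4038$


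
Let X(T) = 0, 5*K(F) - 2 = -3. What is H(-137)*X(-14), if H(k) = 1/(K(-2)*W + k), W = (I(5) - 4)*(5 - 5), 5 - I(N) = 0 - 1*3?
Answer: 0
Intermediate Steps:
K(F) = -1/5 (K(F) = 2/5 + (1/5)*(-3) = 2/5 - 3/5 = -1/5)
I(N) = 8 (I(N) = 5 - (0 - 1*3) = 5 - (0 - 3) = 5 - 1*(-3) = 5 + 3 = 8)
W = 0 (W = (8 - 4)*(5 - 5) = 4*0 = 0)
H(k) = 1/k (H(k) = 1/(-1/5*0 + k) = 1/(0 + k) = 1/k)
H(-137)*X(-14) = 0/(-137) = -1/137*0 = 0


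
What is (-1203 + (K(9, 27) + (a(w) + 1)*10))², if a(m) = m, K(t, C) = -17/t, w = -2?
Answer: 119552356/81 ≈ 1.4760e+6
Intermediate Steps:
(-1203 + (K(9, 27) + (a(w) + 1)*10))² = (-1203 + (-17/9 + (-2 + 1)*10))² = (-1203 + (-17*⅑ - 1*10))² = (-1203 + (-17/9 - 10))² = (-1203 - 107/9)² = (-10934/9)² = 119552356/81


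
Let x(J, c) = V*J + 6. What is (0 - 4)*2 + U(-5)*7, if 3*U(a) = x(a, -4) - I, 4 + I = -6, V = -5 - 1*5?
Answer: 146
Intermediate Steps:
V = -10 (V = -5 - 5 = -10)
x(J, c) = 6 - 10*J (x(J, c) = -10*J + 6 = 6 - 10*J)
I = -10 (I = -4 - 6 = -10)
U(a) = 16/3 - 10*a/3 (U(a) = ((6 - 10*a) - 1*(-10))/3 = ((6 - 10*a) + 10)/3 = (16 - 10*a)/3 = 16/3 - 10*a/3)
(0 - 4)*2 + U(-5)*7 = (0 - 4)*2 + (16/3 - 10/3*(-5))*7 = -4*2 + (16/3 + 50/3)*7 = -8 + 22*7 = -8 + 154 = 146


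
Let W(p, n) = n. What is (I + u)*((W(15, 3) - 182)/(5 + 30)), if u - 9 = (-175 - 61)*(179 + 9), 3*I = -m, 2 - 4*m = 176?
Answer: 15875331/70 ≈ 2.2679e+5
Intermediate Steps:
m = -87/2 (m = 1/2 - 1/4*176 = 1/2 - 44 = -87/2 ≈ -43.500)
I = 29/2 (I = (-1*(-87/2))/3 = (1/3)*(87/2) = 29/2 ≈ 14.500)
u = -44359 (u = 9 + (-175 - 61)*(179 + 9) = 9 - 236*188 = 9 - 44368 = -44359)
(I + u)*((W(15, 3) - 182)/(5 + 30)) = (29/2 - 44359)*((3 - 182)/(5 + 30)) = -(-15875331)/(2*35) = -88689/2*(-179/35) = 15875331/70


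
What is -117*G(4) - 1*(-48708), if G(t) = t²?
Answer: 46836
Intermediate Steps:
-117*G(4) - 1*(-48708) = -117*4² - 1*(-48708) = -117*16 + 48708 = -1872 + 48708 = 46836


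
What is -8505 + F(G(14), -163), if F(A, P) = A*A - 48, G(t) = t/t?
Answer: -8552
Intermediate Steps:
G(t) = 1
F(A, P) = -48 + A² (F(A, P) = A² - 48 = -48 + A²)
-8505 + F(G(14), -163) = -8505 + (-48 + 1²) = -8505 + (-48 + 1) = -8505 - 47 = -8552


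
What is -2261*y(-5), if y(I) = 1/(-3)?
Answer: 2261/3 ≈ 753.67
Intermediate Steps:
y(I) = -1/3
-2261*y(-5) = -2261*(-1/3) = 2261/3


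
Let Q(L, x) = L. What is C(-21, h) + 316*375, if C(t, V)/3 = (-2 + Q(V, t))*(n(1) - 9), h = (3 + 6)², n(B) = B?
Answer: 116604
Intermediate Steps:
h = 81 (h = 9² = 81)
C(t, V) = 48 - 24*V (C(t, V) = 3*((-2 + V)*(1 - 9)) = 3*((-2 + V)*(-8)) = 3*(16 - 8*V) = 48 - 24*V)
C(-21, h) + 316*375 = (48 - 24*81) + 316*375 = (48 - 1944) + 118500 = -1896 + 118500 = 116604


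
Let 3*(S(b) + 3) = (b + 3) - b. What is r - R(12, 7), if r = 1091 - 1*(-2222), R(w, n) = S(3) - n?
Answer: 3322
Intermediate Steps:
S(b) = -2 (S(b) = -3 + ((b + 3) - b)/3 = -3 + ((3 + b) - b)/3 = -3 + (⅓)*3 = -3 + 1 = -2)
R(w, n) = -2 - n
r = 3313 (r = 1091 + 2222 = 3313)
r - R(12, 7) = 3313 - (-2 - 1*7) = 3313 - (-2 - 7) = 3313 - 1*(-9) = 3313 + 9 = 3322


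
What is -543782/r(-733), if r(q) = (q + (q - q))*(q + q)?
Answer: -271891/537289 ≈ -0.50604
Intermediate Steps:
r(q) = 2*q² (r(q) = (q + 0)*(2*q) = q*(2*q) = 2*q²)
-543782/r(-733) = -543782/(2*(-733)²) = -543782/(2*537289) = -543782/1074578 = -543782*1/1074578 = -271891/537289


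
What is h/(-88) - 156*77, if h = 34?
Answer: -528545/44 ≈ -12012.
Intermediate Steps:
h/(-88) - 156*77 = 34/(-88) - 156*77 = 34*(-1/88) - 12012 = -17/44 - 12012 = -528545/44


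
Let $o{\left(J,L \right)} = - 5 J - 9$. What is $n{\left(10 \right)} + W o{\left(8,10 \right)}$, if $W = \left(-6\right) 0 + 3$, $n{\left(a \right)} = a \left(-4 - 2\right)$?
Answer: $-207$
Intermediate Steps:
$n{\left(a \right)} = - 6 a$ ($n{\left(a \right)} = a \left(-6\right) = - 6 a$)
$o{\left(J,L \right)} = -9 - 5 J$
$W = 3$ ($W = 0 + 3 = 3$)
$n{\left(10 \right)} + W o{\left(8,10 \right)} = \left(-6\right) 10 + 3 \left(-9 - 40\right) = -60 + 3 \left(-9 - 40\right) = -60 + 3 \left(-49\right) = -60 - 147 = -207$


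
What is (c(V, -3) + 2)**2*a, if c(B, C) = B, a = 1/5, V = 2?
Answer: 16/5 ≈ 3.2000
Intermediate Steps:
a = 1/5 ≈ 0.20000
(c(V, -3) + 2)**2*a = (2 + 2)**2*(1/5) = 4**2*(1/5) = 16*(1/5) = 16/5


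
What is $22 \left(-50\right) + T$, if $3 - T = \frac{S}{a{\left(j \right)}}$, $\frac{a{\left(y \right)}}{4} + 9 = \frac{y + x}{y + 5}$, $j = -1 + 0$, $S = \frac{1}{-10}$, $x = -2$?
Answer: $- \frac{427831}{390} \approx -1097.0$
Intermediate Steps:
$S = - \frac{1}{10} \approx -0.1$
$j = -1$
$a{\left(y \right)} = -36 + \frac{4 \left(-2 + y\right)}{5 + y}$ ($a{\left(y \right)} = -36 + 4 \frac{y - 2}{y + 5} = -36 + 4 \frac{-2 + y}{5 + y} = -36 + \frac{4 \left(-2 + y\right)}{5 + y}$)
$T = \frac{1169}{390}$ ($T = 3 - - \frac{1}{10 \frac{4 \left(-47 - -8\right)}{5 - 1}} = 3 - - \frac{1}{10 \frac{4 \left(-47 + 8\right)}{4}} = 3 - - \frac{1}{10 \cdot 4 \cdot \frac{1}{4} \left(-39\right)} = 3 - - \frac{1}{10 \left(-39\right)} = 3 - \left(- \frac{1}{10}\right) \left(- \frac{1}{39}\right) = 3 - \frac{1}{390} = \frac{1169}{390} \approx 2.9974$)
$22 \left(-50\right) + T = 22 \left(-50\right) + \frac{1169}{390} = -1100 + \frac{1169}{390} = - \frac{427831}{390}$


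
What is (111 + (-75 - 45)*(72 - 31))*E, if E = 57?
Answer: -274113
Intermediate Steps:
(111 + (-75 - 45)*(72 - 31))*E = (111 + (-75 - 45)*(72 - 31))*57 = (111 - 120*41)*57 = (111 - 4920)*57 = -4809*57 = -274113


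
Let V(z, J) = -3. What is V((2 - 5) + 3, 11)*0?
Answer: 0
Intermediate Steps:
V((2 - 5) + 3, 11)*0 = -3*0 = 0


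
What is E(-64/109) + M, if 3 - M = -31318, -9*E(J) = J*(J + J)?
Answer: 3349115017/106929 ≈ 31321.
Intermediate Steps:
E(J) = -2*J²/9 (E(J) = -J*(J + J)/9 = -J*2*J/9 = -2*J²/9)
M = 31321 (M = 3 - 1*(-31318) = 3 + 31318 = 31321)
E(-64/109) + M = -2*(-64/109)²/9 + 31321 = -2/9*4096/11881 + 31321 = -8192/106929 + 31321 = 3349115017/106929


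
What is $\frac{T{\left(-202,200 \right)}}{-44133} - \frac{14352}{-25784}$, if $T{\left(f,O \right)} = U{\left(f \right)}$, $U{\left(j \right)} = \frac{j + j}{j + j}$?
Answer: $\frac{79171379}{142240659} \approx 0.5566$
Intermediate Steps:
$U{\left(j \right)} = 1$ ($U{\left(j \right)} = \frac{2 j}{2 j} = 2 j \frac{1}{2 j} = 1$)
$T{\left(f,O \right)} = 1$
$\frac{T{\left(-202,200 \right)}}{-44133} - \frac{14352}{-25784} = 1 \frac{1}{-44133} - \frac{14352}{-25784} = 1 \left(- \frac{1}{44133}\right) - - \frac{1794}{3223} = - \frac{1}{44133} + \frac{1794}{3223} = \frac{79171379}{142240659}$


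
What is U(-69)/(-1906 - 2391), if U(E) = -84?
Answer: 84/4297 ≈ 0.019549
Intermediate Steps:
U(-69)/(-1906 - 2391) = -84/(-1906 - 2391) = -84/(-4297) = -84*(-1/4297) = 84/4297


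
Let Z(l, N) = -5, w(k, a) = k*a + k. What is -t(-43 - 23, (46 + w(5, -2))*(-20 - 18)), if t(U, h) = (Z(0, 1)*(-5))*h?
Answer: 38950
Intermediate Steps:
w(k, a) = k + a*k (w(k, a) = a*k + k = k + a*k)
t(U, h) = 25*h (t(U, h) = (-5*(-5))*h = 25*h)
-t(-43 - 23, (46 + w(5, -2))*(-20 - 18)) = -25*(46 + 5*(1 - 2))*(-20 - 18) = -25*(46 + 5*(-1))*(-38) = -25*(46 - 5)*(-38) = -25*41*(-38) = -25*(-1558) = -1*(-38950) = 38950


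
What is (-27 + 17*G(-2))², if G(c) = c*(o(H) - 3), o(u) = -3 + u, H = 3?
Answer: 5625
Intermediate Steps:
G(c) = -3*c (G(c) = c*((-3 + 3) - 3) = c*(0 - 3) = c*(-3) = -3*c)
(-27 + 17*G(-2))² = (-27 + 17*(-3*(-2)))² = (-27 + 17*6)² = (-27 + 102)² = 75² = 5625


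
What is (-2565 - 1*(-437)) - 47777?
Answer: -49905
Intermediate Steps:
(-2565 - 1*(-437)) - 47777 = (-2565 + 437) - 47777 = -2128 - 47777 = -49905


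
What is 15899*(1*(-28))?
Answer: -445172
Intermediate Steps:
15899*(1*(-28)) = 15899*(-28) = -445172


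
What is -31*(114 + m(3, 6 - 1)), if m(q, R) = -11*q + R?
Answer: -2666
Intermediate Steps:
m(q, R) = R - 11*q
-31*(114 + m(3, 6 - 1)) = -31*(114 + ((6 - 1) - 11*3)) = -31*(114 + (5 - 33)) = -31*(114 - 28) = -31*86 = -2666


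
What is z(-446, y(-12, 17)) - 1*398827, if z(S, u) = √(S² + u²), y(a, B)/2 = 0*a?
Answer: -398381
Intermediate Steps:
y(a, B) = 0 (y(a, B) = 2*(0*a) = 2*0 = 0)
z(-446, y(-12, 17)) - 1*398827 = √((-446)² + 0²) - 1*398827 = √(198916 + 0) - 398827 = √198916 - 398827 = 446 - 398827 = -398381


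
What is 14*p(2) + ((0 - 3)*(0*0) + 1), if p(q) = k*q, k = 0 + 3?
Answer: 85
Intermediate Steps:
k = 3
p(q) = 3*q
14*p(2) + ((0 - 3)*(0*0) + 1) = 14*(3*2) + ((0 - 3)*(0*0) + 1) = 14*6 + (-3*0 + 1) = 84 + (0 + 1) = 84 + 1 = 85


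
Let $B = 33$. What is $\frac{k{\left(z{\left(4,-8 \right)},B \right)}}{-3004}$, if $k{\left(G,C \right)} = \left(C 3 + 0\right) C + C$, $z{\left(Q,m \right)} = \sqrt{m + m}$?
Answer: $- \frac{825}{751} \approx -1.0985$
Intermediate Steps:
$z{\left(Q,m \right)} = \sqrt{2} \sqrt{m}$ ($z{\left(Q,m \right)} = \sqrt{2 m} = \sqrt{2} \sqrt{m}$)
$k{\left(G,C \right)} = C + 3 C^{2}$ ($k{\left(G,C \right)} = \left(3 C + 0\right) C + C = 3 C C + C = 3 C^{2} + C = C + 3 C^{2}$)
$\frac{k{\left(z{\left(4,-8 \right)},B \right)}}{-3004} = \frac{33 \left(1 + 3 \cdot 33\right)}{-3004} = 33 \left(1 + 99\right) \left(- \frac{1}{3004}\right) = 33 \cdot 100 \left(- \frac{1}{3004}\right) = 3300 \left(- \frac{1}{3004}\right) = - \frac{825}{751}$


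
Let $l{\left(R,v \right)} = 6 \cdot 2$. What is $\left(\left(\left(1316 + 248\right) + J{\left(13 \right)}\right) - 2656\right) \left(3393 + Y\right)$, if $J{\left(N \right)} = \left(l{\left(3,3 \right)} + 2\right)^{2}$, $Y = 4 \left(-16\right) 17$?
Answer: $-2065280$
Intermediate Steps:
$l{\left(R,v \right)} = 12$
$Y = -1088$ ($Y = \left(-64\right) 17 = -1088$)
$J{\left(N \right)} = 196$ ($J{\left(N \right)} = \left(12 + 2\right)^{2} = 14^{2} = 196$)
$\left(\left(\left(1316 + 248\right) + J{\left(13 \right)}\right) - 2656\right) \left(3393 + Y\right) = \left(\left(\left(1316 + 248\right) + 196\right) - 2656\right) \left(3393 - 1088\right) = \left(\left(1564 + 196\right) - 2656\right) 2305 = \left(1760 - 2656\right) 2305 = \left(-896\right) 2305 = -2065280$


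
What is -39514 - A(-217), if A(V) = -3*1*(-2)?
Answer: -39520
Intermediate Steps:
A(V) = 6 (A(V) = -3*(-2) = 6)
-39514 - A(-217) = -39514 - 1*6 = -39514 - 6 = -39520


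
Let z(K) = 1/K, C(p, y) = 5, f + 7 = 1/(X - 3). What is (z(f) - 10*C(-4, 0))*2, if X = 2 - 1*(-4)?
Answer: -1003/10 ≈ -100.30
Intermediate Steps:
X = 6 (X = 2 + 4 = 6)
f = -20/3 (f = -7 + 1/(6 - 3) = -7 + 1/3 = -7 + ⅓ = -20/3 ≈ -6.6667)
(z(f) - 10*C(-4, 0))*2 = (1/(-20/3) - 10*5)*2 = (-3/20 - 50)*2 = -1003/20*2 = -1003/10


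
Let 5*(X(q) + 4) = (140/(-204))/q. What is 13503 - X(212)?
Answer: 146037691/10812 ≈ 13507.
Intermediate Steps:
X(q) = -4 - 7/(51*q) (X(q) = -4 + ((140/(-204))/q)/5 = -4 + ((140*(-1/204))/q)/5 = -4 + (-35/(51*q))/5 = -4 - 7/(51*q))
13503 - X(212) = 13503 - (-4 - 7/51/212) = 13503 - (-4 - 7/51*1/212) = 13503 - (-4 - 7/10812) = 13503 - 1*(-43255/10812) = 13503 + 43255/10812 = 146037691/10812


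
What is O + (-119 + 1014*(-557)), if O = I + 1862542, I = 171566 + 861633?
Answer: 2330824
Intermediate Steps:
I = 1033199
O = 2895741 (O = 1033199 + 1862542 = 2895741)
O + (-119 + 1014*(-557)) = 2895741 + (-119 + 1014*(-557)) = 2895741 + (-119 - 564798) = 2895741 - 564917 = 2330824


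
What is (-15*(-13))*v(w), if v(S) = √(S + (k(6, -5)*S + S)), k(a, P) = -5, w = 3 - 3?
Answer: 0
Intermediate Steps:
w = 0
v(S) = √3*√(-S) (v(S) = √(S + (-5*S + S)) = √(S - 4*S) = √(-3*S) = √3*√(-S))
(-15*(-13))*v(w) = (-15*(-13))*(√3*√(-1*0)) = 195*(√3*√0) = 195*(√3*0) = 195*0 = 0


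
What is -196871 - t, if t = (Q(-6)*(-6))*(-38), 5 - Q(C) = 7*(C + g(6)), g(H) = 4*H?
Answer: -169283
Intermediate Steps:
Q(C) = -163 - 7*C (Q(C) = 5 - 7*(C + 4*6) = 5 - 7*(C + 24) = 5 - 7*(24 + C) = 5 - (168 + 7*C) = 5 + (-168 - 7*C) = -163 - 7*C)
t = -27588 (t = ((-163 - 7*(-6))*(-6))*(-38) = ((-163 + 42)*(-6))*(-38) = -121*(-6)*(-38) = 726*(-38) = -27588)
-196871 - t = -196871 - 1*(-27588) = -196871 + 27588 = -169283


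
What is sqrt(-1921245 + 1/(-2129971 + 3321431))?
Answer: I*sqrt(681838770487662635)/595730 ≈ 1386.1*I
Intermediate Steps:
sqrt(-1921245 + 1/(-2129971 + 3321431)) = sqrt(-1921245 + 1/1191460) = sqrt(-2289086567699/1191460) = I*sqrt(681838770487662635)/595730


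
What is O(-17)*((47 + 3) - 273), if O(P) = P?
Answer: 3791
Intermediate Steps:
O(-17)*((47 + 3) - 273) = -17*((47 + 3) - 273) = -17*(50 - 273) = -17*(-223) = 3791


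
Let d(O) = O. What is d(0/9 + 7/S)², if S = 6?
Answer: 49/36 ≈ 1.3611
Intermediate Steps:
d(0/9 + 7/S)² = (0/9 + 7/6)² = (0*(⅑) + 7*(⅙))² = (0 + 7/6)² = (7/6)² = 49/36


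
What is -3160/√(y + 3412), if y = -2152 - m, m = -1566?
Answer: -1580*√314/471 ≈ -59.443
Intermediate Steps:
y = -586 (y = -2152 - 1*(-1566) = -2152 + 1566 = -586)
-3160/√(y + 3412) = -3160/√(-586 + 3412) = -3160*√314/942 = -1580*√314/471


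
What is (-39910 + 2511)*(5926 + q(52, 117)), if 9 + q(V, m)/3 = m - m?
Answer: -220616701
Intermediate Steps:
q(V, m) = -27 (q(V, m) = -27 + 3*(m - m) = -27 + 3*0 = -27 + 0 = -27)
(-39910 + 2511)*(5926 + q(52, 117)) = (-39910 + 2511)*(5926 - 27) = -37399*5899 = -220616701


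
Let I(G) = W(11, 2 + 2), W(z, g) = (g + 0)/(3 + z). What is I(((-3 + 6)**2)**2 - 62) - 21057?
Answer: -147397/7 ≈ -21057.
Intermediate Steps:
W(z, g) = g/(3 + z)
I(G) = 2/7 (I(G) = (2 + 2)/(3 + 11) = 4/14 = 4*(1/14) = 2/7)
I(((-3 + 6)**2)**2 - 62) - 21057 = 2/7 - 21057 = -147397/7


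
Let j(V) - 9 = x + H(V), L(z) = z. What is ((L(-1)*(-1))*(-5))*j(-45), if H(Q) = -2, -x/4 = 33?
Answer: 625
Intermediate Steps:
x = -132 (x = -4*33 = -132)
j(V) = -125 (j(V) = 9 + (-132 - 2) = 9 - 134 = -125)
((L(-1)*(-1))*(-5))*j(-45) = (-1*(-1)*(-5))*(-125) = (1*(-5))*(-125) = -5*(-125) = 625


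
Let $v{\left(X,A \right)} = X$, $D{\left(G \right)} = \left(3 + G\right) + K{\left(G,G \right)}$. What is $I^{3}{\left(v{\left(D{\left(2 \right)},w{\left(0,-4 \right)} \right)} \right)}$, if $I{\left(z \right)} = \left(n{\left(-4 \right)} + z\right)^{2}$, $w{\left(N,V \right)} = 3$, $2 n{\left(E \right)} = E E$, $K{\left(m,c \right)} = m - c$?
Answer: $4826809$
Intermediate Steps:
$n{\left(E \right)} = \frac{E^{2}}{2}$ ($n{\left(E \right)} = \frac{E E}{2} = \frac{E^{2}}{2}$)
$D{\left(G \right)} = 3 + G$ ($D{\left(G \right)} = \left(3 + G\right) + \left(G - G\right) = \left(3 + G\right) + 0 = 3 + G$)
$I{\left(z \right)} = \left(8 + z\right)^{2}$ ($I{\left(z \right)} = \left(\frac{\left(-4\right)^{2}}{2} + z\right)^{2} = \left(\frac{1}{2} \cdot 16 + z\right)^{2} = \left(8 + z\right)^{2}$)
$I^{3}{\left(v{\left(D{\left(2 \right)},w{\left(0,-4 \right)} \right)} \right)} = \left(\left(8 + \left(3 + 2\right)\right)^{2}\right)^{3} = \left(\left(8 + 5\right)^{2}\right)^{3} = \left(13^{2}\right)^{3} = 169^{3} = 4826809$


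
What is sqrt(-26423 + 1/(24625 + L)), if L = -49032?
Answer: I*sqrt(15740224695934)/24407 ≈ 162.55*I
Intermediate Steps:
sqrt(-26423 + 1/(24625 + L)) = sqrt(-26423 + 1/(24625 - 49032)) = sqrt(-26423 + 1/(-24407)) = sqrt(-26423 - 1/24407) = sqrt(-644906162/24407) = I*sqrt(15740224695934)/24407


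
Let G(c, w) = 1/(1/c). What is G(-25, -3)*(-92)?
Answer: 2300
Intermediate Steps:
G(c, w) = c
G(-25, -3)*(-92) = -25*(-92) = 2300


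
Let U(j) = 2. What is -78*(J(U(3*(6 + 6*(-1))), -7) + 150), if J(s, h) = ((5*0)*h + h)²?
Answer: -15522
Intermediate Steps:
J(s, h) = h² (J(s, h) = (0*h + h)² = (0 + h)² = h²)
-78*(J(U(3*(6 + 6*(-1))), -7) + 150) = -78*((-7)² + 150) = -78*(49 + 150) = -78*199 = -15522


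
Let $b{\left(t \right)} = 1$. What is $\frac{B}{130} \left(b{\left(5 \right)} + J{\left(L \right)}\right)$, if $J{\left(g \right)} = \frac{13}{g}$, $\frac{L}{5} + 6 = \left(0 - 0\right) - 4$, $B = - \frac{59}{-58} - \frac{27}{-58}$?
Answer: $\frac{1591}{188500} \approx 0.0084403$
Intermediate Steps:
$B = \frac{43}{29}$ ($B = \left(-59\right) \left(- \frac{1}{58}\right) - - \frac{27}{58} = \frac{59}{58} + \frac{27}{58} = \frac{43}{29} \approx 1.4828$)
$L = -50$ ($L = -30 + 5 \left(\left(0 - 0\right) - 4\right) = -30 + 5 \left(\left(0 + 0\right) - 4\right) = -30 + 5 \left(0 - 4\right) = -30 + 5 \left(-4\right) = -30 - 20 = -50$)
$\frac{B}{130} \left(b{\left(5 \right)} + J{\left(L \right)}\right) = \frac{43}{29 \cdot 130} \left(1 + \frac{13}{-50}\right) = \frac{43}{29} \cdot \frac{1}{130} \left(1 + 13 \left(- \frac{1}{50}\right)\right) = \frac{43 \left(1 - \frac{13}{50}\right)}{3770} = \frac{43}{3770} \cdot \frac{37}{50} = \frac{1591}{188500}$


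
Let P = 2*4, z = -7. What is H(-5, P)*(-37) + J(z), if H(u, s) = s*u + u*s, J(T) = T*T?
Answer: 3009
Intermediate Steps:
J(T) = T**2
P = 8
H(u, s) = 2*s*u (H(u, s) = s*u + s*u = 2*s*u)
H(-5, P)*(-37) + J(z) = (2*8*(-5))*(-37) + (-7)**2 = -80*(-37) + 49 = 2960 + 49 = 3009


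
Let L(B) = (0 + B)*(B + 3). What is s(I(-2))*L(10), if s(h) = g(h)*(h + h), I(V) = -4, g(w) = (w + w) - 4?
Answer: 12480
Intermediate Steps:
g(w) = -4 + 2*w (g(w) = 2*w - 4 = -4 + 2*w)
L(B) = B*(3 + B)
s(h) = 2*h*(-4 + 2*h) (s(h) = (-4 + 2*h)*(h + h) = (-4 + 2*h)*(2*h) = 2*h*(-4 + 2*h))
s(I(-2))*L(10) = (4*(-4)*(-2 - 4))*(10*(3 + 10)) = (4*(-4)*(-6))*(10*13) = 96*130 = 12480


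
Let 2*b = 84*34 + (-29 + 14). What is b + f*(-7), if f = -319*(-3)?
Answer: -10557/2 ≈ -5278.5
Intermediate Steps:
b = 2841/2 (b = (84*34 + (-29 + 14))/2 = (2856 - 15)/2 = (1/2)*2841 = 2841/2 ≈ 1420.5)
f = 957
b + f*(-7) = 2841/2 + 957*(-7) = 2841/2 - 6699 = -10557/2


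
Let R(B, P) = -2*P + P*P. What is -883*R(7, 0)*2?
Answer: 0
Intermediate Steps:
R(B, P) = P² - 2*P (R(B, P) = -2*P + P² = P² - 2*P)
-883*R(7, 0)*2 = -883*0*(-2 + 0)*2 = -883*0*(-2)*2 = -0*2 = -883*0 = 0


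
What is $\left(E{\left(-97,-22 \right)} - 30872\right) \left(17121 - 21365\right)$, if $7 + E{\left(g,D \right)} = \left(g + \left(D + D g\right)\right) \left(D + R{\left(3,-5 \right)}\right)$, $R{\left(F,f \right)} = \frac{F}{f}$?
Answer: $324317992$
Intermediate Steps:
$E{\left(g,D \right)} = -7 + \left(- \frac{3}{5} + D\right) \left(D + g + D g\right)$ ($E{\left(g,D \right)} = -7 + \left(g + \left(D + D g\right)\right) \left(D + \frac{3}{-5}\right) = -7 + \left(D + g + D g\right) \left(D + 3 \left(- \frac{1}{5}\right)\right) = -7 + \left(D + g + D g\right) \left(D - \frac{3}{5}\right) = -7 + \left(D + g + D g\right) \left(- \frac{3}{5} + D\right) = -7 + \left(- \frac{3}{5} + D\right) \left(D + g + D g\right)$)
$\left(E{\left(-97,-22 \right)} - 30872\right) \left(17121 - 21365\right) = \left(\left(-7 + \left(-22\right)^{2} - - \frac{66}{5} - - \frac{291}{5} - 97 \left(-22\right)^{2} + \frac{2}{5} \left(-22\right) \left(-97\right)\right) - 30872\right) \left(17121 - 21365\right) = \left(\left(-7 + 484 + \frac{66}{5} + \frac{291}{5} - 46948 + \frac{4268}{5}\right) - 30872\right) \left(-4244\right) = \left(-45546 - 30872\right) \left(-4244\right) = \left(-76418\right) \left(-4244\right) = 324317992$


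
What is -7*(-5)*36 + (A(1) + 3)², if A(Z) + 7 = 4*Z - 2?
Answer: 1264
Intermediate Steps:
A(Z) = -9 + 4*Z (A(Z) = -7 + (4*Z - 2) = -7 + (-2 + 4*Z) = -9 + 4*Z)
-7*(-5)*36 + (A(1) + 3)² = -7*(-5)*36 + ((-9 + 4*1) + 3)² = 35*36 + ((-9 + 4) + 3)² = 1260 + (-5 + 3)² = 1260 + (-2)² = 1260 + 4 = 1264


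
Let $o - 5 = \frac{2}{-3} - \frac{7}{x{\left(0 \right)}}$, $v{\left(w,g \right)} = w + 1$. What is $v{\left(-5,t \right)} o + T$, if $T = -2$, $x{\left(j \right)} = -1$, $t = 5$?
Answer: $- \frac{142}{3} \approx -47.333$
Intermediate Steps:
$v{\left(w,g \right)} = 1 + w$
$o = \frac{34}{3}$ ($o = 5 + \left(\frac{2}{-3} - \frac{7}{-1}\right) = 5 + \left(2 \left(- \frac{1}{3}\right) - -7\right) = 5 + \left(- \frac{2}{3} + 7\right) = 5 + \frac{19}{3} = \frac{34}{3} \approx 11.333$)
$v{\left(-5,t \right)} o + T = \left(1 - 5\right) \frac{34}{3} - 2 = \left(-4\right) \frac{34}{3} - 2 = - \frac{136}{3} - 2 = - \frac{142}{3}$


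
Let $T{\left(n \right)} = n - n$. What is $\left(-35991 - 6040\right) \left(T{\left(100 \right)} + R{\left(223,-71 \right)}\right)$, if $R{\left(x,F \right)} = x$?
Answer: $-9372913$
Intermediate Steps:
$T{\left(n \right)} = 0$
$\left(-35991 - 6040\right) \left(T{\left(100 \right)} + R{\left(223,-71 \right)}\right) = \left(-35991 - 6040\right) \left(0 + 223\right) = \left(-42031\right) 223 = -9372913$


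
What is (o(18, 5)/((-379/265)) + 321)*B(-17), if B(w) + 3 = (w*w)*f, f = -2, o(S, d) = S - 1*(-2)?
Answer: -67604579/379 ≈ -1.7838e+5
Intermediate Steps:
o(S, d) = 2 + S (o(S, d) = S + 2 = 2 + S)
B(w) = -3 - 2*w**2 (B(w) = -3 + (w*w)*(-2) = -3 + w**2*(-2) = -3 - 2*w**2)
(o(18, 5)/((-379/265)) + 321)*B(-17) = ((2 + 18)/((-379/265)) + 321)*(-3 - 2*(-17)**2) = (20/((-379*1/265)) + 321)*(-3 - 2*289) = (20/(-379/265) + 321)*(-3 - 578) = (20*(-265/379) + 321)*(-581) = (-5300/379 + 321)*(-581) = (116359/379)*(-581) = -67604579/379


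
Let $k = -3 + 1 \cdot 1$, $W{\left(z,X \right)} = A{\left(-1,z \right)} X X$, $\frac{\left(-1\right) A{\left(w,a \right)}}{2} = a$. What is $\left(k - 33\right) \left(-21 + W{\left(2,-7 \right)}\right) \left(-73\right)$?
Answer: $-554435$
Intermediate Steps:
$A{\left(w,a \right)} = - 2 a$
$W{\left(z,X \right)} = - 2 z X^{2}$ ($W{\left(z,X \right)} = - 2 z X X = - 2 X z X = - 2 z X^{2}$)
$k = -2$ ($k = -3 + 1 = -2$)
$\left(k - 33\right) \left(-21 + W{\left(2,-7 \right)}\right) \left(-73\right) = \left(-2 - 33\right) \left(-21 - 4 \left(-7\right)^{2}\right) \left(-73\right) = - 35 \left(-21 - 4 \cdot 49\right) \left(-73\right) = - 35 \left(-21 - 196\right) \left(-73\right) = \left(-35\right) \left(-217\right) \left(-73\right) = 7595 \left(-73\right) = -554435$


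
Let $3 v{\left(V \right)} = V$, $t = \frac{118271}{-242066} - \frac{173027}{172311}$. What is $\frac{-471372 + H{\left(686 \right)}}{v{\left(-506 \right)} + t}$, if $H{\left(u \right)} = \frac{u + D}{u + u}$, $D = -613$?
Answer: $\frac{4495866325655184931}{1622951842715630} \approx 2770.2$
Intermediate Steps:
$t = - \frac{62263348063}{41710634526}$ ($t = 118271 \left(- \frac{1}{242066}\right) - \frac{173027}{172311} = - \frac{118271}{242066} - \frac{173027}{172311} = - \frac{62263348063}{41710634526} \approx -1.4927$)
$v{\left(V \right)} = \frac{V}{3}$
$H{\left(u \right)} = \frac{-613 + u}{2 u}$ ($H{\left(u \right)} = \frac{u - 613}{u + u} = \frac{-613 + u}{2 u}$)
$\frac{-471372 + H{\left(686 \right)}}{v{\left(-506 \right)} + t} = \frac{-471372 + \frac{-613 + 686}{2 \cdot 686}}{\frac{1}{3} \left(-506\right) - \frac{62263348063}{41710634526}} = \frac{-471372 + \frac{1}{2} \cdot \frac{1}{686} \cdot 73}{- \frac{506}{3} - \frac{62263348063}{41710634526}} = \frac{-471372 + \frac{73}{1372}}{- \frac{2365819012705}{13903544842}} = \left(- \frac{646722311}{1372}\right) \left(- \frac{13903544842}{2365819012705}\right) = \frac{4495866325655184931}{1622951842715630}$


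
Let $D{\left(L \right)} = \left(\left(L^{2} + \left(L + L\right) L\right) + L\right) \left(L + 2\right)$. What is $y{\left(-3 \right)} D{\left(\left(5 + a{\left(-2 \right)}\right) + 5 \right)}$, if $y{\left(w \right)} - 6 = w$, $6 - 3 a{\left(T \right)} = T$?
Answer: $21736$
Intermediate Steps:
$a{\left(T \right)} = 2 - \frac{T}{3}$
$y{\left(w \right)} = 6 + w$
$D{\left(L \right)} = \left(2 + L\right) \left(L + 3 L^{2}\right)$ ($D{\left(L \right)} = \left(\left(L^{2} + 2 L L\right) + L\right) \left(2 + L\right) = \left(\left(L^{2} + 2 L^{2}\right) + L\right) \left(2 + L\right) = \left(3 L^{2} + L\right) \left(2 + L\right) = \left(L + 3 L^{2}\right) \left(2 + L\right) = \left(2 + L\right) \left(L + 3 L^{2}\right)$)
$y{\left(-3 \right)} D{\left(\left(5 + a{\left(-2 \right)}\right) + 5 \right)} = \left(6 - 3\right) \left(\left(5 + \left(2 - - \frac{2}{3}\right)\right) + 5\right) \left(2 + 3 \left(\left(5 + \left(2 - - \frac{2}{3}\right)\right) + 5\right)^{2} + 7 \left(\left(5 + \left(2 - - \frac{2}{3}\right)\right) + 5\right)\right) = 3 \left(\left(5 + \left(2 + \frac{2}{3}\right)\right) + 5\right) \left(2 + 3 \left(\left(5 + \left(2 + \frac{2}{3}\right)\right) + 5\right)^{2} + 7 \left(\left(5 + \left(2 + \frac{2}{3}\right)\right) + 5\right)\right) = 3 \left(\left(5 + \frac{8}{3}\right) + 5\right) \left(2 + 3 \left(\left(5 + \frac{8}{3}\right) + 5\right)^{2} + 7 \left(\left(5 + \frac{8}{3}\right) + 5\right)\right) = 3 \left(\frac{23}{3} + 5\right) \left(2 + 3 \left(\frac{23}{3} + 5\right)^{2} + 7 \left(\frac{23}{3} + 5\right)\right) = 3 \frac{38 \left(2 + 3 \left(\frac{38}{3}\right)^{2} + 7 \cdot \frac{38}{3}\right)}{3} = 3 \frac{38 \left(2 + 3 \cdot \frac{1444}{9} + \frac{266}{3}\right)}{3} = 3 \frac{38 \left(2 + \frac{1444}{3} + \frac{266}{3}\right)}{3} = 3 \cdot \frac{38}{3} \cdot 572 = 3 \cdot \frac{21736}{3} = 21736$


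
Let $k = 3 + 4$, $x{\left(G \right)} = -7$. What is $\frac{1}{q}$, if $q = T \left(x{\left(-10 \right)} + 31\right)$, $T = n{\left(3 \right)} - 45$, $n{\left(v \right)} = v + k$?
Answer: $- \frac{1}{840} \approx -0.0011905$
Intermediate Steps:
$k = 7$
$n{\left(v \right)} = 7 + v$ ($n{\left(v \right)} = v + 7 = 7 + v$)
$T = -35$ ($T = \left(7 + 3\right) - 45 = 10 - 45 = -35$)
$q = -840$ ($q = - 35 \left(-7 + 31\right) = \left(-35\right) 24 = -840$)
$\frac{1}{q} = \frac{1}{-840} = - \frac{1}{840}$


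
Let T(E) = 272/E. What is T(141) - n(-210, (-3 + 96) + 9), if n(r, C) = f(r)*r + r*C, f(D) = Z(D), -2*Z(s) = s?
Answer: 6129542/141 ≈ 43472.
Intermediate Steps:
Z(s) = -s/2
f(D) = -D/2
n(r, C) = -r²/2 + C*r (n(r, C) = (-r/2)*r + r*C = -r²/2 + C*r)
T(141) - n(-210, (-3 + 96) + 9) = 272/141 - (-210)*(-1*(-210) + 2*((-3 + 96) + 9))/2 = 272*(1/141) - (-210)*(210 + 2*(93 + 9))/2 = 272/141 - (-210)*(210 + 2*102)/2 = 272/141 - (-210)*(210 + 204)/2 = 272/141 - (-210)*414/2 = 272/141 - 1*(-43470) = 272/141 + 43470 = 6129542/141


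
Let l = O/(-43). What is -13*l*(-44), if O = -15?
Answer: 8580/43 ≈ 199.53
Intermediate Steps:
l = 15/43 (l = -15/(-43) = -15*(-1/43) = 15/43 ≈ 0.34884)
-13*l*(-44) = -13*15/43*(-44) = -195/43*(-44) = 8580/43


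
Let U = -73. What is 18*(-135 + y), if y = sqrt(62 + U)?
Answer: -2430 + 18*I*sqrt(11) ≈ -2430.0 + 59.699*I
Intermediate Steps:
y = I*sqrt(11) (y = sqrt(62 - 73) = sqrt(-11) = I*sqrt(11) ≈ 3.3166*I)
18*(-135 + y) = 18*(-135 + I*sqrt(11)) = -2430 + 18*I*sqrt(11)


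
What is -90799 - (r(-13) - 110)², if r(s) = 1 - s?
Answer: -100015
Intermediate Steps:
-90799 - (r(-13) - 110)² = -90799 - ((1 - 1*(-13)) - 110)² = -90799 - ((1 + 13) - 110)² = -90799 - (14 - 110)² = -90799 - 1*(-96)² = -90799 - 1*9216 = -90799 - 9216 = -100015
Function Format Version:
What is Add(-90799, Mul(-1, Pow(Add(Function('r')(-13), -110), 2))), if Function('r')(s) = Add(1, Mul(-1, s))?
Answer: -100015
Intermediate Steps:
Add(-90799, Mul(-1, Pow(Add(Function('r')(-13), -110), 2))) = Add(-90799, Mul(-1, Pow(Add(Add(1, Mul(-1, -13)), -110), 2))) = Add(-90799, Mul(-1, Pow(Add(Add(1, 13), -110), 2))) = Add(-90799, Mul(-1, Pow(Add(14, -110), 2))) = Add(-90799, Mul(-1, Pow(-96, 2))) = Add(-90799, Mul(-1, 9216)) = Add(-90799, -9216) = -100015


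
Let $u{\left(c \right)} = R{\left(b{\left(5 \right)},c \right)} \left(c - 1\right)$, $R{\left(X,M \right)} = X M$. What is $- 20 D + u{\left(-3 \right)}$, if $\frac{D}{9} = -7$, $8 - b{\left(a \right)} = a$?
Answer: $1296$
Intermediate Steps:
$b{\left(a \right)} = 8 - a$
$D = -63$ ($D = 9 \left(-7\right) = -63$)
$R{\left(X,M \right)} = M X$
$u{\left(c \right)} = 3 c \left(-1 + c\right)$ ($u{\left(c \right)} = c \left(8 - 5\right) \left(c - 1\right) = c \left(8 - 5\right) \left(-1 + c\right) = c 3 \left(-1 + c\right) = 3 c \left(-1 + c\right)$)
$- 20 D + u{\left(-3 \right)} = \left(-20\right) \left(-63\right) + 3 \left(-3\right) \left(-1 - 3\right) = 1260 + 3 \left(-3\right) \left(-4\right) = 1260 + 36 = 1296$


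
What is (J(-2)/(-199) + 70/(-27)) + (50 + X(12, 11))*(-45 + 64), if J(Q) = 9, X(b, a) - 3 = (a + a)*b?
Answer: 32347406/5373 ≈ 6020.4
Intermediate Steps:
X(b, a) = 3 + 2*a*b (X(b, a) = 3 + (a + a)*b = 3 + (2*a)*b = 3 + 2*a*b)
(J(-2)/(-199) + 70/(-27)) + (50 + X(12, 11))*(-45 + 64) = (9/(-199) + 70/(-27)) + (50 + (3 + 2*11*12))*(-45 + 64) = (9*(-1/199) + 70*(-1/27)) + (50 + (3 + 264))*19 = (-9/199 - 70/27) + (50 + 267)*19 = -14173/5373 + 317*19 = -14173/5373 + 6023 = 32347406/5373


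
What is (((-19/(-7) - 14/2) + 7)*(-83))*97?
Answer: -152969/7 ≈ -21853.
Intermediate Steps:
(((-19/(-7) - 14/2) + 7)*(-83))*97 = (((-19*(-⅐) - 14*½) + 7)*(-83))*97 = (((19/7 - 7) + 7)*(-83))*97 = ((-30/7 + 7)*(-83))*97 = ((19/7)*(-83))*97 = -1577/7*97 = -152969/7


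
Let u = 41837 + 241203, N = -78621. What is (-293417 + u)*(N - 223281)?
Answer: 3132837054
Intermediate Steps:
u = 283040
(-293417 + u)*(N - 223281) = (-293417 + 283040)*(-78621 - 223281) = -10377*(-301902) = 3132837054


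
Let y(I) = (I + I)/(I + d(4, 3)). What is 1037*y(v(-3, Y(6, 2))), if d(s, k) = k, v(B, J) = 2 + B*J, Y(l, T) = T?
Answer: 8296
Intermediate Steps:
y(I) = 2*I/(3 + I) (y(I) = (I + I)/(I + 3) = (2*I)/(3 + I) = 2*I/(3 + I))
1037*y(v(-3, Y(6, 2))) = 1037*(2*(2 - 3*2)/(3 + (2 - 3*2))) = 1037*(2*(2 - 6)/(3 + (2 - 6))) = 1037*(2*(-4)/(3 - 4)) = 1037*(2*(-4)/(-1)) = 1037*(2*(-4)*(-1)) = 1037*8 = 8296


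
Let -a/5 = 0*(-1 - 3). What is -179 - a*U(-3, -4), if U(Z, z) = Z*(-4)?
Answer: -179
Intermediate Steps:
U(Z, z) = -4*Z
a = 0 (a = -0*(-1 - 3) = -0*(-4) = -5*0 = 0)
-179 - a*U(-3, -4) = -179 - 0*(-4*(-3)) = -179 - 0*12 = -179 - 1*0 = -179 + 0 = -179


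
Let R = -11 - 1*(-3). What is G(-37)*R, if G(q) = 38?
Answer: -304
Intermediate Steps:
R = -8 (R = -11 + 3 = -8)
G(-37)*R = 38*(-8) = -304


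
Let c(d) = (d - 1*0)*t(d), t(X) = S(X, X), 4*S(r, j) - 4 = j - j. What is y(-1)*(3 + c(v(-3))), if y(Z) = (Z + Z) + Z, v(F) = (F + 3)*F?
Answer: -9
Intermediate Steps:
S(r, j) = 1 (S(r, j) = 1 + (j - j)/4 = 1 + (¼)*0 = 1 + 0 = 1)
t(X) = 1
v(F) = F*(3 + F) (v(F) = (3 + F)*F = F*(3 + F))
c(d) = d (c(d) = (d - 1*0)*1 = (d + 0)*1 = d*1 = d)
y(Z) = 3*Z (y(Z) = 2*Z + Z = 3*Z)
y(-1)*(3 + c(v(-3))) = (3*(-1))*(3 - 3*(3 - 3)) = -3*(3 - 3*0) = -3*(3 + 0) = -3*3 = -9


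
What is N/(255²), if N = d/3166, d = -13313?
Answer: -13313/205869150 ≈ -6.4667e-5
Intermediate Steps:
N = -13313/3166 ≈ -4.2050
N/(255²) = -13313/(3166*(255²)) = -13313/3166/65025 = -13313/3166*1/65025 = -13313/205869150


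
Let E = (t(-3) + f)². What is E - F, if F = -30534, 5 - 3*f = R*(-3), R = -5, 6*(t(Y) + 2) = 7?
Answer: 1099849/36 ≈ 30551.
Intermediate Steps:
t(Y) = -⅚ (t(Y) = -2 + (⅙)*7 = -2 + 7/6 = -⅚)
f = -10/3 (f = 5/3 - (-5)*(-3)/3 = 5/3 - ⅓*15 = 5/3 - 5 = -10/3 ≈ -3.3333)
E = 625/36 (E = (-⅚ - 10/3)² = (-25/6)² = 625/36 ≈ 17.361)
E - F = 625/36 - 1*(-30534) = 625/36 + 30534 = 1099849/36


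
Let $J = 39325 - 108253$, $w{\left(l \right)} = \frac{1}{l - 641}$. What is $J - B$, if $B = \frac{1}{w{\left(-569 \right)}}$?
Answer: $-67718$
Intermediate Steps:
$w{\left(l \right)} = \frac{1}{-641 + l}$
$B = -1210$ ($B = \frac{1}{\frac{1}{-641 - 569}} = \frac{1}{\frac{1}{-1210}} = \frac{1}{- \frac{1}{1210}} = -1210$)
$J = -68928$
$J - B = -68928 - -1210 = -68928 + 1210 = -67718$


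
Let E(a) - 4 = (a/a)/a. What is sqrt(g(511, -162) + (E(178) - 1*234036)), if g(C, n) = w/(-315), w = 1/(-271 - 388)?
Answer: I*sqrt(35502968372501031290)/12316710 ≈ 483.77*I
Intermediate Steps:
w = -1/659 (w = 1/(-659) = -1/659 ≈ -0.0015175)
g(C, n) = 1/207585 (g(C, n) = -1/659/(-315) = -1/659*(-1/315) = 1/207585)
E(a) = 4 + 1/a (E(a) = 4 + (a/a)/a = 4 + 1/a)
sqrt(g(511, -162) + (E(178) - 1*234036)) = sqrt(1/207585 + ((4 + 1/178) - 1*234036)) = sqrt(1/207585 + ((4 + 1/178) - 234036)) = sqrt(1/207585 + (713/178 - 234036)) = sqrt(1/207585 - 41657695/178) = sqrt(-8647512616397/36950130) = I*sqrt(35502968372501031290)/12316710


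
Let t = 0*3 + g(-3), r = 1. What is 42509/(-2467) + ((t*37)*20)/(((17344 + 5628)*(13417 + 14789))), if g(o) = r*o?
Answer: -2295303072569/133207357362 ≈ -17.231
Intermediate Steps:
g(o) = o (g(o) = 1*o = o)
t = -3 (t = 0*3 - 3 = 0 - 3 = -3)
42509/(-2467) + ((t*37)*20)/(((17344 + 5628)*(13417 + 14789))) = 42509/(-2467) + (-3*37*20)/(((17344 + 5628)*(13417 + 14789))) = 42509*(-1/2467) + (-111*20)/((22972*28206)) = -42509/2467 - 2220/647948232 = -42509/2467 - 2220*1/647948232 = -42509/2467 - 185/53995686 = -2295303072569/133207357362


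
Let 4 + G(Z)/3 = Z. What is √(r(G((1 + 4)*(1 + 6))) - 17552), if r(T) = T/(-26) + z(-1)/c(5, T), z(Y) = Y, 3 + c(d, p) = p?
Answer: I*√667551235/195 ≈ 132.5*I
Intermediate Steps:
c(d, p) = -3 + p
G(Z) = -12 + 3*Z
r(T) = -1/(-3 + T) - T/26 (r(T) = T/(-26) - 1/(-3 + T) = T*(-1/26) - 1/(-3 + T) = -T/26 - 1/(-3 + T) = -1/(-3 + T) - T/26)
√(r(G((1 + 4)*(1 + 6))) - 17552) = √((-26 - (-12 + 3*((1 + 4)*(1 + 6)))*(-3 + (-12 + 3*((1 + 4)*(1 + 6)))))/(26*(-3 + (-12 + 3*((1 + 4)*(1 + 6))))) - 17552) = √((-26 - (-12 + 3*(5*7))*(-3 + (-12 + 3*(5*7))))/(26*(-3 + (-12 + 3*(5*7)))) - 17552) = √((-26 - (-12 + 3*35)*(-3 + (-12 + 3*35)))/(26*(-3 + (-12 + 3*35))) - 17552) = √((-26 - (-12 + 105)*(-3 + (-12 + 105)))/(26*(-3 + (-12 + 105))) - 17552) = √((-26 - 1*93*(-3 + 93))/(26*(-3 + 93)) - 17552) = √((1/26)*(-26 - 1*93*90)/90 - 17552) = √((1/26)*(1/90)*(-26 - 8370) - 17552) = √((1/26)*(1/90)*(-8396) - 17552) = √(-2099/585 - 17552) = √(-10270019/585) = I*√667551235/195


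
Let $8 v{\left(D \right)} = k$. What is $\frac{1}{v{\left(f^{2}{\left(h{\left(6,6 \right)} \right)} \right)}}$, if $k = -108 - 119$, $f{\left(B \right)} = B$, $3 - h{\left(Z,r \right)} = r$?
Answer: $- \frac{8}{227} \approx -0.035242$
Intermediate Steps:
$h{\left(Z,r \right)} = 3 - r$
$k = -227$
$v{\left(D \right)} = - \frac{227}{8}$ ($v{\left(D \right)} = \frac{1}{8} \left(-227\right) = - \frac{227}{8}$)
$\frac{1}{v{\left(f^{2}{\left(h{\left(6,6 \right)} \right)} \right)}} = \frac{1}{- \frac{227}{8}} = - \frac{8}{227}$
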